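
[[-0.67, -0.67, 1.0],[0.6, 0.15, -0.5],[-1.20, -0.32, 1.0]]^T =[[-0.67, 0.60, -1.20], [-0.67, 0.15, -0.32], [1.00, -0.5, 1.00]]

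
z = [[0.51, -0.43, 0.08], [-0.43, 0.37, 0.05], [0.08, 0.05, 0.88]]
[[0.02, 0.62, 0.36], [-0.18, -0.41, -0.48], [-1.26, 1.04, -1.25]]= z @ [[0.19, 2.59, 0.95], [-0.08, 1.78, 0.01], [-1.44, 0.85, -1.51]]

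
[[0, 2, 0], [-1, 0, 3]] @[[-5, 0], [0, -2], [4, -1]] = [[0, -4], [17, -3]]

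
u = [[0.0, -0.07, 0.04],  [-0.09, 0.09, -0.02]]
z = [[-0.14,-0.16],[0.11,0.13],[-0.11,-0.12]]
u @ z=[[-0.01, -0.01],  [0.02, 0.03]]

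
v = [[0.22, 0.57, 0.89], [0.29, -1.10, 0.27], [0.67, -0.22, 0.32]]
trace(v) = -0.56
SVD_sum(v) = [[-0.14, 0.44, -0.01],[0.35, -1.09, 0.02],[0.13, -0.40, 0.01]] + [[0.48, 0.17, 0.82],  [0.09, 0.03, 0.15],  [0.28, 0.10, 0.48]] + [[-0.13, -0.04, 0.08], [-0.15, -0.04, 0.1], [0.26, 0.08, -0.17]]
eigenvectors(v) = [[-0.76,-0.77,0.54], [-0.18,-0.08,-0.77], [-0.62,0.64,-0.35]]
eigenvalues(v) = [1.08, -0.46, -1.18]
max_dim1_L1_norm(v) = 1.68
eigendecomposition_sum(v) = [[0.53, 0.07, 0.65], [0.12, 0.02, 0.15], [0.43, 0.06, 0.53]] + [[-0.18, -0.27, 0.30], [-0.02, -0.03, 0.03], [0.15, 0.22, -0.25]] + [[-0.13, 0.76, -0.06], [0.18, -1.09, 0.09], [0.08, -0.5, 0.04]]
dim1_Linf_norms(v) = [0.89, 1.1, 0.67]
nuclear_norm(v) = 2.83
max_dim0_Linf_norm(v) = 1.1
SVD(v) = [[-0.35, 0.85, 0.39], [0.88, 0.16, 0.45], [0.32, 0.50, -0.80]] @ diag([1.299441401655227, 1.1339969876614526, 0.39699228662412334]) @ [[0.30, -0.95, 0.02], [0.50, 0.18, 0.85], [-0.81, -0.25, 0.53]]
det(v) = 0.58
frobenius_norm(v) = 1.77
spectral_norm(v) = 1.30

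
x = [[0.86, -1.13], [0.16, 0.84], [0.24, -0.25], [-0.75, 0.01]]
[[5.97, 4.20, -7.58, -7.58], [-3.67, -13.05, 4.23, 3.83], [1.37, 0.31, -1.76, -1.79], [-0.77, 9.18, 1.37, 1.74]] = x @ [[0.96, -12.42, -1.76, -2.26], [-4.55, -13.17, 5.37, 4.99]]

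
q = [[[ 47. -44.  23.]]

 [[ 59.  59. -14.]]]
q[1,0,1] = 59.0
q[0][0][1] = -44.0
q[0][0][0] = 47.0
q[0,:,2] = [23.0]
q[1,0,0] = 59.0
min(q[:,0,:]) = -44.0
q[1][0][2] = -14.0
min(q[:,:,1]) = -44.0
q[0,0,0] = 47.0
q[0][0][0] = 47.0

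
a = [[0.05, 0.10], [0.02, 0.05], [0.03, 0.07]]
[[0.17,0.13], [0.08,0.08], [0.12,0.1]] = a@[[1.07, -1.87],  [1.21, 2.26]]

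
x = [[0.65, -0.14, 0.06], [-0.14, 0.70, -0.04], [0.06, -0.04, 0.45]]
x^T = [[0.65, -0.14, 0.06], [-0.14, 0.7, -0.04], [0.06, -0.04, 0.45]]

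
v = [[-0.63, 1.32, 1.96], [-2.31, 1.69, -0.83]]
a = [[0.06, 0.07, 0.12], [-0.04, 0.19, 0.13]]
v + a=[[-0.57, 1.39, 2.08], [-2.35, 1.88, -0.7]]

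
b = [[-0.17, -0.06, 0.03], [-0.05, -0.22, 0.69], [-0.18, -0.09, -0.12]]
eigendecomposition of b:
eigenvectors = [[(0.48+0j), 0.08+0.19j, 0.08-0.19j],[(-0.87+0j), (0.91+0j), 0.91-0.00j],[-0.15+0.00j, 0.01+0.36j, (0.01-0.36j)]]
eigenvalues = [(-0.07+0j), (-0.22+0.26j), (-0.22-0.26j)]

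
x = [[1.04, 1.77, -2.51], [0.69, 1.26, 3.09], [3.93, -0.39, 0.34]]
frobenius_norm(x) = 6.15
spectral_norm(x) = 4.19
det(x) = 35.88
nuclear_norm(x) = 10.31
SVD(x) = [[0.03, 0.73, -0.68], [-0.5, -0.58, -0.64], [-0.86, 0.36, 0.35]] @ diag([4.186398711461534, 3.9503643143351086, 2.1697206301044676]) @ [[-0.89,  -0.06,  -0.46],[0.45,  0.11,  -0.88],[0.10,  -0.99,  -0.07]]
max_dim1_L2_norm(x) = 3.96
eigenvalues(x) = [(-0.11+3.54j), (-0.11-3.54j), (2.86+0j)]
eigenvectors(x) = [[(0.08-0.54j), 0.08+0.54j, -0.33+0.00j], [0.09+0.52j, (0.09-0.52j), (-0.87+0j)], [(-0.65+0j), (-0.65-0j), (-0.38+0j)]]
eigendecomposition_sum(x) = [[0.17+1.34j, (0.52-0.44j), (-1.35-0.16j)], [-0.58-1.17j, (-0.34+0.56j), 1.29-0.28j], [1.56-0.45j, (-0.61-0.54j), (0.06+1.64j)]] + [[(0.17-1.34j), 0.52+0.44j, -1.35+0.16j], [(-0.58+1.17j), -0.34-0.56j, 1.29+0.28j], [1.56+0.45j, -0.61+0.54j, (0.06-1.64j)]] + [[(0.7-0j), (0.73-0j), 0.20+0.00j], [(1.86-0j), (1.93-0j), (0.52+0j)], [0.80-0.00j, 0.84-0.00j, (0.22+0j)]]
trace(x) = 2.64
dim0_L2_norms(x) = [4.12, 2.21, 4.0]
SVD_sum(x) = [[-0.12,  -0.01,  -0.06], [1.87,  0.12,  0.97], [3.2,  0.21,  1.67]] + [[1.31, 0.31, -2.55], [-1.04, -0.24, 2.02], [0.65, 0.15, -1.28]] + [[-0.15, 1.47, 0.10], [-0.14, 1.38, 0.09], [0.08, -0.75, -0.05]]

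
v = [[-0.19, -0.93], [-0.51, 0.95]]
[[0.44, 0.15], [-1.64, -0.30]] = v @ [[1.69,0.21], [-0.82,-0.2]]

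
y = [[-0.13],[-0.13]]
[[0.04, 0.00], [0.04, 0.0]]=y @ [[-0.29, -0.02]]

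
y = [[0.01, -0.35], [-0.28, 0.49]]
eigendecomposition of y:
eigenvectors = [[-0.91, 0.48],[-0.4, -0.88]]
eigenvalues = [-0.14, 0.64]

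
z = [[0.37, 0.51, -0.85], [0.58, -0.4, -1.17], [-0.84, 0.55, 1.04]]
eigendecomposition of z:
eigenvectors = [[(-0.65+0j), -0.73+0.00j, (-0.73-0j)], [(-0.53+0j), (0.04-0.45j), 0.04+0.45j], [(0.54+0j), (-0.51+0.05j), (-0.51-0.05j)]]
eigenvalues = [(1.5+0j), (-0.25+0.37j), (-0.25-0.37j)]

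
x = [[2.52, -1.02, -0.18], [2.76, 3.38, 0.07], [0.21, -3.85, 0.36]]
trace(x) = 6.26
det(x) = 6.78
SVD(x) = [[0.01, 0.79, -0.61], [-0.76, 0.40, 0.51], [0.65, 0.46, 0.61]] @ diag([5.4401771330661655, 3.426117338744748, 0.36399552472057406]) @ [[-0.36,-0.93,0.03], [0.93,-0.36,0.01], [-0.0,0.04,1.00]]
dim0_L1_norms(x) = [5.49, 8.25, 0.61]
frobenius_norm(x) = 6.44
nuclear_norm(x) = 9.23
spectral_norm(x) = 5.44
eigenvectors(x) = [[(-0.24+0.19j),-0.24-0.19j,(0.05+0j)], [(0.47+0.31j),0.47-0.31j,-0.08+0.00j], [(-0.77+0j),(-0.77-0j),1.00+0.00j]]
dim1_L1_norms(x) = [3.72, 6.21, 4.42]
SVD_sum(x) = [[-0.02, -0.04, 0.00], [1.48, 3.86, -0.14], [-1.26, -3.30, 0.12]] + [[2.54,-0.97,0.04], [1.28,-0.49,0.02], [1.47,-0.56,0.02]] + [[0.00, -0.01, -0.22], [-0.0, 0.01, 0.19], [-0.0, 0.01, 0.22]]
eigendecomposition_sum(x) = [[1.29+1.24j, (-0.53+0.81j), -0.11-0.00j], [1.33-2.98j, (1.72+0.41j), 0.07+0.19j], [(0.68+4.41j), -2.28+0.81j, -0.22-0.17j]] + [[(1.29-1.24j),-0.53-0.81j,(-0.11+0j)], [1.33+2.98j,(1.72-0.41j),(0.07-0.19j)], [0.68-4.41j,-2.28-0.81j,(-0.22+0.17j)]] + [[(-0.06-0j), (0.04+0j), (0.04+0j)], [(0.09+0j), (-0.06-0j), (-0.06-0j)], [(-1.15-0j), (0.7+0j), 0.80+0.00j]]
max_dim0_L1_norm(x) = 8.25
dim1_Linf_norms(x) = [2.52, 3.38, 3.85]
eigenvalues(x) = [(2.79+1.48j), (2.79-1.48j), (0.68+0j)]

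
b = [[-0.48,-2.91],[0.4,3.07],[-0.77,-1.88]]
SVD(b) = [[0.63,-0.17], [-0.66,0.41], [0.42,0.89]] @ diag([4.712615739703103, 0.449391688733327]) @ [[-0.19, -0.98], [-0.98, 0.19]]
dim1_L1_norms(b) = [3.39, 3.47, 2.65]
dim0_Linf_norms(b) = [0.77, 3.07]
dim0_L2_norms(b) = [0.99, 4.63]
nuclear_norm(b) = 5.16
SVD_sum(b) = [[-0.56, -2.9], [0.58, 3.04], [-0.38, -1.96]] + [[0.08,-0.01], [-0.18,0.03], [-0.39,0.08]]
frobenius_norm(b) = 4.73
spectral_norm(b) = 4.71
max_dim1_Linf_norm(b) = 3.07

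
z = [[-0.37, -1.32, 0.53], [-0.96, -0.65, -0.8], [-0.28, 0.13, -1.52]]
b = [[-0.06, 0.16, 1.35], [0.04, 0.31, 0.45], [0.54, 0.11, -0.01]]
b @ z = [[-0.51,0.15,-2.21], [-0.44,-0.20,-0.91], [-0.3,-0.79,0.21]]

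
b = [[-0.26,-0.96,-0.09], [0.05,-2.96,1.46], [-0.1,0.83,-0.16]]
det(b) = 0.347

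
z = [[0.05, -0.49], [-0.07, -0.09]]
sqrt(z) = [[0.29+0.15j, (-0.52+0.58j)], [(-0.07+0.08j), 0.14+0.32j]]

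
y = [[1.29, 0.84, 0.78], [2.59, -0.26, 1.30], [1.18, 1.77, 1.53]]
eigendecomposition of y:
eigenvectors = [[-0.44, -0.48, 0.14], [-0.54, -0.24, -0.87], [-0.72, 0.84, 0.48]]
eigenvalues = [3.59, 0.35, -1.37]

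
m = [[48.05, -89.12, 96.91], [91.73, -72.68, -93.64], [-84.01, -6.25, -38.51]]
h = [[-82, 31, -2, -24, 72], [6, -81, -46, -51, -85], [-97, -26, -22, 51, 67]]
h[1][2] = -46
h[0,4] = 72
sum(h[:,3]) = -24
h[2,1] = -26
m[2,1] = -6.25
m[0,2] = 96.91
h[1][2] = -46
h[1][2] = -46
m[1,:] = [91.73, -72.68, -93.64]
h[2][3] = 51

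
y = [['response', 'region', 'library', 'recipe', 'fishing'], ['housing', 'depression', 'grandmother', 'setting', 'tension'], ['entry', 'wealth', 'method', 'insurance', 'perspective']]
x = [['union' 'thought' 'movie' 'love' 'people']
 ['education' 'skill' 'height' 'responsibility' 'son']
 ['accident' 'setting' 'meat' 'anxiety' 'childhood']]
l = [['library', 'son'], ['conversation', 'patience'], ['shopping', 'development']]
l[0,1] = 'son'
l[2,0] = 'shopping'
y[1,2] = 'grandmother'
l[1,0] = 'conversation'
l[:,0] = ['library', 'conversation', 'shopping']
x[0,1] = 'thought'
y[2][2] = 'method'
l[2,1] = 'development'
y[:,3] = ['recipe', 'setting', 'insurance']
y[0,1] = 'region'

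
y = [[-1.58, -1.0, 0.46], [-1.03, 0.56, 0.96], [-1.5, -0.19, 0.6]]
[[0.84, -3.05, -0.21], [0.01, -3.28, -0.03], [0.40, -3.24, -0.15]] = y @ [[-0.09,1.43,0.13], [-0.58,-0.06,0.04], [0.25,-1.85,0.08]]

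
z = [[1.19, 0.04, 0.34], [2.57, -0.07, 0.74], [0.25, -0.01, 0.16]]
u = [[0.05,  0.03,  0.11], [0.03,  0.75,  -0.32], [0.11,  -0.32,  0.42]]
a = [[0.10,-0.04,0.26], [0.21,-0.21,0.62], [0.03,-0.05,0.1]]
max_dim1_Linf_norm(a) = 0.62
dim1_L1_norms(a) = [0.4, 1.04, 0.18]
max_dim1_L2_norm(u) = 0.82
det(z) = -0.02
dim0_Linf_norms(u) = [0.11, 0.75, 0.42]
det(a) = 0.00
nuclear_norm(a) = 0.80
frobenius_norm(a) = 0.75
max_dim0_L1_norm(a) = 0.98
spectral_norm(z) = 2.96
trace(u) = 1.22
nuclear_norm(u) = 1.23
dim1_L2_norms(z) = [1.24, 2.68, 0.3]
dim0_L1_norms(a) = [0.34, 0.3, 0.98]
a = z @ u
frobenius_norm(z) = 2.96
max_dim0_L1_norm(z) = 4.01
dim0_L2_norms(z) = [2.84, 0.08, 0.83]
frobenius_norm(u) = 0.99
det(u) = -0.00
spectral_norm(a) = 0.75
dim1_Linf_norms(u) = [0.11, 0.75, 0.42]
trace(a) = -0.01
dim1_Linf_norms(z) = [1.19, 2.57, 0.25]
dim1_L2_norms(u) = [0.12, 0.82, 0.54]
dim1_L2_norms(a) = [0.28, 0.69, 0.12]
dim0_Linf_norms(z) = [2.57, 0.07, 0.74]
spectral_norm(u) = 0.95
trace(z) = 1.28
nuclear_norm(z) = 3.11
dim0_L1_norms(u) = [0.19, 1.1, 0.85]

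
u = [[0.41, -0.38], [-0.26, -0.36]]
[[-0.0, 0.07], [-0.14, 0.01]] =u@ [[0.22, 0.09], [0.24, -0.08]]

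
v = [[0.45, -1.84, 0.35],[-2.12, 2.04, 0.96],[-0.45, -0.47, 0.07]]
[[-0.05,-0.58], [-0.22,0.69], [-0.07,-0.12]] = v @[[0.11, -0.05], [0.04, 0.30], [-0.07, -0.03]]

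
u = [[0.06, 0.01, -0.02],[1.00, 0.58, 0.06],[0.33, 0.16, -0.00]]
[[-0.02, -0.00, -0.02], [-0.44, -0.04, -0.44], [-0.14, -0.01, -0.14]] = u @ [[-0.25, -0.02, -0.25], [-0.34, -0.03, -0.34], [0.13, 0.01, 0.14]]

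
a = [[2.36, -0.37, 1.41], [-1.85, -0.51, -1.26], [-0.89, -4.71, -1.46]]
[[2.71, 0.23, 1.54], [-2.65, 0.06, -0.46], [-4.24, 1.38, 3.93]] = a @[[0.78, -0.40, 0.74], [0.52, -0.44, -0.86], [0.75, 0.72, -0.37]]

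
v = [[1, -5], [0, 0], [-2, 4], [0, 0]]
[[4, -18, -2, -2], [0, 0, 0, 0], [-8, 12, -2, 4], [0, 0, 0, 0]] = v@ [[4, 2, 3, -2], [0, 4, 1, 0]]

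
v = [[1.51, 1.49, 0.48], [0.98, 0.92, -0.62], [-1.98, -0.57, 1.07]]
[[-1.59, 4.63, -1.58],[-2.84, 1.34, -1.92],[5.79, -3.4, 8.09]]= v @ [[-1.98, 2.78, -4.63], [0.32, -0.29, 3.38], [1.92, 1.81, 0.79]]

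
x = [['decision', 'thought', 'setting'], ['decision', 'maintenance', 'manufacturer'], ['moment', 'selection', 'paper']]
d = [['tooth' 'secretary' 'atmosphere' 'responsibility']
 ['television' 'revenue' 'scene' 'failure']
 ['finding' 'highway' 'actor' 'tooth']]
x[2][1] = 'selection'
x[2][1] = 'selection'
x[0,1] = 'thought'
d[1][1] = 'revenue'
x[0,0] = 'decision'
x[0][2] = 'setting'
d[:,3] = ['responsibility', 'failure', 'tooth']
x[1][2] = 'manufacturer'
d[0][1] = 'secretary'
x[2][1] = 'selection'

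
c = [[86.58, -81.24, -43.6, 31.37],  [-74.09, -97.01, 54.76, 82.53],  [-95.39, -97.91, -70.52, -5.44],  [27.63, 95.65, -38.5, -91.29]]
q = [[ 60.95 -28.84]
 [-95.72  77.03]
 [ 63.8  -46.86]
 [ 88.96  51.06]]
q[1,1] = 77.03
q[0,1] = -28.84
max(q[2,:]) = 63.8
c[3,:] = [27.63, 95.65, -38.5, -91.29]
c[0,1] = -81.24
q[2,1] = -46.86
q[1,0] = -95.72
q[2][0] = 63.8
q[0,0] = 60.95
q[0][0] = 60.95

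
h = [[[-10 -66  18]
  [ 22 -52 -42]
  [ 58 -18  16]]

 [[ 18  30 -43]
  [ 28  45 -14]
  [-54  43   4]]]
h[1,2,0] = -54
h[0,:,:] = [[-10, -66, 18], [22, -52, -42], [58, -18, 16]]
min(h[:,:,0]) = -54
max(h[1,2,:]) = 43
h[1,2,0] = -54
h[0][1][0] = 22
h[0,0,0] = -10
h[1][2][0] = -54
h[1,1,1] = 45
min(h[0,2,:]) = -18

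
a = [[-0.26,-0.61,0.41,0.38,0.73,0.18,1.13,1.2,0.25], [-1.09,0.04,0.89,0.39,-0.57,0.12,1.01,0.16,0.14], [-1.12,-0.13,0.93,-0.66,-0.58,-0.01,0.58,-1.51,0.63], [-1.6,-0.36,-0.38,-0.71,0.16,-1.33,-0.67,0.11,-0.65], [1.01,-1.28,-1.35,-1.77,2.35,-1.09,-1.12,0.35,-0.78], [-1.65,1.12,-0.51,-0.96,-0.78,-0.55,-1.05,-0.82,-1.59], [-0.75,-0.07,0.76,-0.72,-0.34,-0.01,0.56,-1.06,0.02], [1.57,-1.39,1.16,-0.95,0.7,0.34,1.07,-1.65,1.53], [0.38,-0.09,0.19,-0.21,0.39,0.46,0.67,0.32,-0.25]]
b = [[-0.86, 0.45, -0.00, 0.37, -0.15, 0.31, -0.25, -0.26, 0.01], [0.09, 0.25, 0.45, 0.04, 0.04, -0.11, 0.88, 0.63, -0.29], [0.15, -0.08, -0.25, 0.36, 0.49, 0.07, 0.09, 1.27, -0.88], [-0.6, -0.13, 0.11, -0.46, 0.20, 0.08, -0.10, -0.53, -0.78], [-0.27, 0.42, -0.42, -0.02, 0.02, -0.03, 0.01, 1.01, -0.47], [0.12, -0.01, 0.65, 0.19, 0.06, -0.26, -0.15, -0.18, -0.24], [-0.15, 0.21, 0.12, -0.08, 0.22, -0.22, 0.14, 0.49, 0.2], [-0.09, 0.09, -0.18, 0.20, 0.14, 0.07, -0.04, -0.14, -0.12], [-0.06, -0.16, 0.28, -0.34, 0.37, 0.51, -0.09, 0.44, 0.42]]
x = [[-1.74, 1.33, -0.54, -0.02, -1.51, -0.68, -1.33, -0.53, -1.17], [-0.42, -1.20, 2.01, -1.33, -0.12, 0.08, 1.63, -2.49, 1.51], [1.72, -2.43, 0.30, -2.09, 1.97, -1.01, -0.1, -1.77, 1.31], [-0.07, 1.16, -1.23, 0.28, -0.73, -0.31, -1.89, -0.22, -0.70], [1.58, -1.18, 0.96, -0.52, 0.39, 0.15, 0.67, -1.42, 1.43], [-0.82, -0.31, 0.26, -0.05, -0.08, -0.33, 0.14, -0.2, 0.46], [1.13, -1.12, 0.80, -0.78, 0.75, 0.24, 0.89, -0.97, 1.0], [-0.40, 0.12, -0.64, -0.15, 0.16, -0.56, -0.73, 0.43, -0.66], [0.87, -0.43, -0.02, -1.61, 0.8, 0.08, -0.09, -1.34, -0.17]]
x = b @ a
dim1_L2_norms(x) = [3.35, 4.31, 4.8, 2.77, 3.12, 1.11, 2.67, 1.45, 2.45]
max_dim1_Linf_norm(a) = 2.35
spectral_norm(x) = 7.69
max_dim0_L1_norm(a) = 9.43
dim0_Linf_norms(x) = [1.74, 2.43, 2.01, 2.09, 1.97, 1.01, 1.89, 2.49, 1.51]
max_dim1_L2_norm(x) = 4.8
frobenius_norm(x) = 9.32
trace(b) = -1.14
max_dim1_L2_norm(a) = 4.04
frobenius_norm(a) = 8.01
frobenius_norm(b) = 3.35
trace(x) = -1.15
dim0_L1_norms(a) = [9.43, 5.09, 6.58, 6.75, 6.6, 4.09, 7.86, 7.18, 5.84]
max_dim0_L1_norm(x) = 9.37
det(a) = 0.00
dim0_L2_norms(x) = [3.4, 3.66, 2.82, 3.12, 2.85, 1.45, 3.13, 3.83, 3.09]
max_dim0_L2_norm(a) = 3.46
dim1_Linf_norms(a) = [1.2, 1.09, 1.51, 1.6, 2.35, 1.65, 1.06, 1.65, 0.67]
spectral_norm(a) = 4.77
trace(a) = 0.46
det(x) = 0.00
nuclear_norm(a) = 16.98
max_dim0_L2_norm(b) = 1.97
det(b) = 0.06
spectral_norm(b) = 2.21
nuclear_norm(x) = 17.87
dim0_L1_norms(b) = [2.39, 1.8, 2.46, 2.06, 1.69, 1.66, 1.75, 4.95, 3.41]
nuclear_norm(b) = 8.51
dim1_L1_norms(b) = [2.66, 2.78, 3.64, 2.99, 2.67, 1.86, 1.83, 1.07, 2.67]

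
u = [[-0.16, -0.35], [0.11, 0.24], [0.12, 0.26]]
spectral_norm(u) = 0.55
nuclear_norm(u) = 0.55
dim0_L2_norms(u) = [0.23, 0.5]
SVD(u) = [[-0.70, -0.56], [0.48, 0.07], [0.52, -0.82]] @ diag([0.5475393132290918, 0.0008369400304665515]) @ [[0.42, 0.91], [-0.91, 0.42]]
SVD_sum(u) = [[-0.16, -0.35], [0.11, 0.24], [0.12, 0.26]] + [[0.00, -0.0], [-0.00, 0.00], [0.00, -0.0]]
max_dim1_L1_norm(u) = 0.51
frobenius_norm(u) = 0.55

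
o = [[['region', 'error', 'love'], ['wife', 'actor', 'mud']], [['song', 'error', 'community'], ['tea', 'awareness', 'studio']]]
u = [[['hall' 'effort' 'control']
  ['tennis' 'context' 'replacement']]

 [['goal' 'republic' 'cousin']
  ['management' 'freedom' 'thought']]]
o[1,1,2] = 'studio'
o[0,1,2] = 'mud'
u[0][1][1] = 'context'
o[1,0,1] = 'error'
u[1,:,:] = [['goal', 'republic', 'cousin'], ['management', 'freedom', 'thought']]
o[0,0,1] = 'error'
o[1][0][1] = 'error'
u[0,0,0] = 'hall'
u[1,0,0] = 'goal'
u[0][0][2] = 'control'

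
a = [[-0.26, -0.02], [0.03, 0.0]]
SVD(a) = [[-0.99, 0.11], [0.11, 0.99]] @ diag([0.2624781412613141, 0.0022859046361603914]) @ [[1.0,0.08],[0.08,-1.0]]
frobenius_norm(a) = 0.26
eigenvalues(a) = [-0.26, -0.0]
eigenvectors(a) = [[-0.99,  0.08], [0.12,  -1.00]]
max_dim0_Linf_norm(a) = 0.26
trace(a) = -0.26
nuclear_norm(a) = 0.26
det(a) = 0.00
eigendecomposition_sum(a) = [[-0.26, -0.02], [0.03, 0.00]] + [[0.00, 0.0],  [-0.00, -0.0]]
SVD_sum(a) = [[-0.26, -0.02], [0.03, 0.0]] + [[0.0, -0.00], [0.0, -0.00]]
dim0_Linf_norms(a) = [0.26, 0.02]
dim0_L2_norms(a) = [0.26, 0.02]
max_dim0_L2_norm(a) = 0.26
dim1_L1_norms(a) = [0.28, 0.03]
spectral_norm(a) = 0.26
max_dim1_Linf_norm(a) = 0.26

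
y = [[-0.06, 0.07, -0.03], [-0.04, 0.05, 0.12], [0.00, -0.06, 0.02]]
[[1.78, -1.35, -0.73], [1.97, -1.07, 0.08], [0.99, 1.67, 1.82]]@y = [[-0.05, 0.10, -0.23],[-0.08, 0.08, -0.19],[-0.13, 0.04, 0.21]]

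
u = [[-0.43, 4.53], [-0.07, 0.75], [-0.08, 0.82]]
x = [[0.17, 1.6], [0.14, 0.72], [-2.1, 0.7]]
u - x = [[-0.60, 2.93], [-0.21, 0.03], [2.02, 0.12]]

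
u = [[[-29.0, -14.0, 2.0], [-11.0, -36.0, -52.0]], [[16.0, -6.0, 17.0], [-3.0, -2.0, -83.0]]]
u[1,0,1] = -6.0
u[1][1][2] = -83.0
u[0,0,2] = 2.0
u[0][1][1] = -36.0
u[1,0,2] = 17.0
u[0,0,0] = -29.0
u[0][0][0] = -29.0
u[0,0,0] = -29.0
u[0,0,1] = -14.0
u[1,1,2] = -83.0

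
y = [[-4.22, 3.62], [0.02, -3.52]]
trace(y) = -7.74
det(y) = 14.78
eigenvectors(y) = [[-1.0, -0.98],  [0.03, -0.21]]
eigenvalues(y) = [-4.31, -3.43]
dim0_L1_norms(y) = [4.24, 7.14]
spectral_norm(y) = 6.12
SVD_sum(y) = [[-3.35, 4.3], [1.71, -2.20]] + [[-0.87, -0.68], [-1.69, -1.32]]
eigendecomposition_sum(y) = [[-3.86, 17.68],[0.10, -0.45]] + [[-0.36, -14.06], [-0.08, -3.07]]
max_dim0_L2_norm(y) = 5.05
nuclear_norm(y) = 8.54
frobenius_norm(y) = 6.58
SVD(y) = [[-0.89, 0.46], [0.46, 0.89]] @ diag([6.121474373778898, 2.4147777312142535]) @ [[0.62, -0.79], [-0.79, -0.62]]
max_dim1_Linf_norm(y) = 4.22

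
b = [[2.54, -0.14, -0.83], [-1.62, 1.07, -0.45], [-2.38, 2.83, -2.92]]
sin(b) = [[-0.01, 0.14, -0.08], [0.14, 0.33, -0.15], [0.02, 0.47, -0.44]]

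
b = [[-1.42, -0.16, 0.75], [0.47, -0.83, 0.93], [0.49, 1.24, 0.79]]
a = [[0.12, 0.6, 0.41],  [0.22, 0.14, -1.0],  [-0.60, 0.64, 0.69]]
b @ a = [[-0.66,-0.39,0.1], [-0.68,0.76,1.66], [-0.14,0.97,-0.49]]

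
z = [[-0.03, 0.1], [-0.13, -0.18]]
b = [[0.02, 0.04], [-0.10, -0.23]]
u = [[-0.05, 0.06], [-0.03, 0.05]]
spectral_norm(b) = 0.25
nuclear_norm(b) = 0.26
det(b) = -0.00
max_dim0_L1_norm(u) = 0.11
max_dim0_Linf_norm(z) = 0.18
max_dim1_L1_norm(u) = 0.11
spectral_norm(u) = 0.10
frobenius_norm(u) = 0.10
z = b + u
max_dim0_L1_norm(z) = 0.28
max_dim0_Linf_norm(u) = 0.06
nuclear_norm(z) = 0.31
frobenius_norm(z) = 0.25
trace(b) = -0.21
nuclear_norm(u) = 0.10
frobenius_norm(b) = 0.25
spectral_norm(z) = 0.23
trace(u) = 0.00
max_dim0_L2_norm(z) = 0.21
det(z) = 0.02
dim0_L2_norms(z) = [0.13, 0.21]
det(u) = -0.00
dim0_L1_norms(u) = [0.08, 0.11]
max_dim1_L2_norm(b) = 0.25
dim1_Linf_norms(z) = [0.1, 0.18]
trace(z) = -0.21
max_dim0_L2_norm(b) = 0.23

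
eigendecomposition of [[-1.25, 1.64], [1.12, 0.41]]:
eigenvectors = [[-0.91, -0.56], [0.42, -0.83]]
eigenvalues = [-2.01, 1.17]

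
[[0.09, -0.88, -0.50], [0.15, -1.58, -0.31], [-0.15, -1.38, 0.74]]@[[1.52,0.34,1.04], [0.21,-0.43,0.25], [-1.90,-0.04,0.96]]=[[0.9,0.43,-0.61], [0.49,0.74,-0.54], [-1.92,0.51,0.21]]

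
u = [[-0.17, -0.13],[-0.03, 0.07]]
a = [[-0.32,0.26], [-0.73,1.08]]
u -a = [[0.15, -0.39],[0.7, -1.01]]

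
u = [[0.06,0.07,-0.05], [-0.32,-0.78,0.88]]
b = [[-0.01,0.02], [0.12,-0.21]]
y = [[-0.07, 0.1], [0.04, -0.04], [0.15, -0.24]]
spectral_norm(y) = 0.31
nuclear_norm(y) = 0.33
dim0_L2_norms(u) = [0.33, 0.78, 0.88]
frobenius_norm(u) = 1.22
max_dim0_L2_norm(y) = 0.26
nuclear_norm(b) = 0.24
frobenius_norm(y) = 0.31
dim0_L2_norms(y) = [0.17, 0.26]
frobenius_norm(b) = 0.24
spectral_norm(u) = 1.22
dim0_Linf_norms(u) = [0.32, 0.78, 0.88]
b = u @ y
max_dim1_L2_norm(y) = 0.28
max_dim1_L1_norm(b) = 0.33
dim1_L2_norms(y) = [0.12, 0.06, 0.28]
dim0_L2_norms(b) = [0.12, 0.21]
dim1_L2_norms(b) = [0.02, 0.24]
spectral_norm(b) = 0.24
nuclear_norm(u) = 1.26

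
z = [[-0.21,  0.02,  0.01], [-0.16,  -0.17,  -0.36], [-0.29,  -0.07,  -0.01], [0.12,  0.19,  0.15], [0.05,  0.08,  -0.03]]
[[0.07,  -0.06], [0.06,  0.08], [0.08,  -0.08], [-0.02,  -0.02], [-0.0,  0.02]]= z @ [[-0.31, 0.28], [0.14, -0.03], [-0.09, -0.33]]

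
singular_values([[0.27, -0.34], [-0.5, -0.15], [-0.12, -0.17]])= [0.58, 0.41]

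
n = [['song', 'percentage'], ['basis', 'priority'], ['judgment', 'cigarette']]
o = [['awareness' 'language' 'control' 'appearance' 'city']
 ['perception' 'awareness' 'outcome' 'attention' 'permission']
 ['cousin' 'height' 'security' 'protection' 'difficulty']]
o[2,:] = ['cousin', 'height', 'security', 'protection', 'difficulty']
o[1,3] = 'attention'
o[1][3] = 'attention'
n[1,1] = 'priority'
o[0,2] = 'control'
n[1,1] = 'priority'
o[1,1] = 'awareness'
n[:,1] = ['percentage', 'priority', 'cigarette']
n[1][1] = 'priority'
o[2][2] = 'security'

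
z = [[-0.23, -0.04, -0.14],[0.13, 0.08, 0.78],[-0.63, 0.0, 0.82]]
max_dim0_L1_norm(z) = 1.74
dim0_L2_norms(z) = [0.68, 0.09, 1.14]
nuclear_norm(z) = 1.78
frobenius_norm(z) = 1.33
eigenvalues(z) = [0.92, -0.24, -0.01]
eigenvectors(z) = [[0.11, 0.46, -0.12], [-0.67, -0.85, 0.99], [-0.74, 0.27, -0.09]]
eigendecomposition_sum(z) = [[0.07, -0.00, -0.13], [-0.41, 0.02, 0.75], [-0.45, 0.02, 0.83]] + [[-0.3, -0.04, -0.01], [0.56, 0.07, 0.02], [-0.18, -0.02, -0.01]] + [[0.0, 0.0, -0.0], [-0.02, -0.01, 0.01], [0.00, 0.0, -0.00]]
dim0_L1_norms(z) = [0.99, 0.12, 1.74]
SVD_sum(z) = [[0.02,-0.0,-0.05], [-0.25,0.03,0.64], [-0.36,0.04,0.92]] + [[-0.25, -0.04, -0.09], [0.38, 0.05, 0.14], [-0.27, -0.04, -0.10]] + [[0.00, -0.0, 0.00], [0.0, -0.0, 0.0], [-0.00, 0.0, -0.00]]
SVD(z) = [[0.04,0.47,-0.88], [-0.57,-0.72,-0.41], [-0.82,0.52,0.24]] @ diag([1.2049186934327678, 0.5685632959862553, 0.002592426183541043]) @ [[0.36,-0.04,-0.93], [-0.93,-0.13,-0.35], [-0.11,0.99,-0.08]]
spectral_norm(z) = 1.20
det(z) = 0.00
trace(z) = 0.67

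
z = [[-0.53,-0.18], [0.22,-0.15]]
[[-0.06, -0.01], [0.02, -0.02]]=z@[[0.10, -0.02], [0.02, 0.11]]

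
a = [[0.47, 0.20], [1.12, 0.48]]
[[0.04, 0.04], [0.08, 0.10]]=a @[[0.05, 0.06], [0.06, 0.07]]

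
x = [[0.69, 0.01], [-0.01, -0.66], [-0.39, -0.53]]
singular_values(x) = [0.95, 0.67]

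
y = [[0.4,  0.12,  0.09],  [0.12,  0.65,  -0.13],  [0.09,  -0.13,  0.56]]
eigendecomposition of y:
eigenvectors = [[-0.79, 0.60, -0.16], [0.42, 0.32, -0.85], [0.45, 0.73, 0.5]]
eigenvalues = [0.28, 0.58, 0.75]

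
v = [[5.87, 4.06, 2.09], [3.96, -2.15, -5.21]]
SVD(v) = [[-0.93, -0.36], [-0.36, 0.93]] @ diag([7.531709628731026, 6.784552311573722]) @ [[-0.92, -0.40, -0.01], [0.23, -0.51, -0.83]]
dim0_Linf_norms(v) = [5.87, 4.06, 5.21]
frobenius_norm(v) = 10.14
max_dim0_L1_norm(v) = 9.83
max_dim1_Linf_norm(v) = 5.87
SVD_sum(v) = [[6.43, 2.79, 0.05], [2.52, 1.09, 0.02]] + [[-0.56, 1.27, 2.04],[1.44, -3.24, -5.23]]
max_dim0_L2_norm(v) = 7.08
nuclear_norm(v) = 14.32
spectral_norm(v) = 7.53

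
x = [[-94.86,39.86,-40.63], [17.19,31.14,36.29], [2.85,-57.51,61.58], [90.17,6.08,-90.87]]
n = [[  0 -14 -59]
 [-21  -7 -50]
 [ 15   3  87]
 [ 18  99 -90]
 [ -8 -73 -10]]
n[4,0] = -8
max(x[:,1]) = 39.86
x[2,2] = 61.58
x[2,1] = -57.51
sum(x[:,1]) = 19.57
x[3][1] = 6.08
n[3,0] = 18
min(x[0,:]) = -94.86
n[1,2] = -50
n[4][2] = -10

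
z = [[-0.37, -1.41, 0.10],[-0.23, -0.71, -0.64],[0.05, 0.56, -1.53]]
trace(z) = -2.61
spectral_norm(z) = 1.85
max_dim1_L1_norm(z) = 2.14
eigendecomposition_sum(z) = [[(-0-0j), 0.00-0.00j, -0.00-0.00j], [0.00+0.00j, -0.00+0.00j, 0j], [0j, -0.00+0.00j, 0.00+0.00j]] + [[-0.18+0.02j, (-0.71+0.27j), (0.05-0.86j)], [-0.12+0.09j, (-0.35+0.47j), (-0.32-0.59j)], [0.02+0.16j, 0.28+0.61j, -0.77+0.01j]] + [[-0.18-0.02j, -0.71-0.27j, (0.05+0.86j)], [(-0.12-0.09j), (-0.35-0.47j), -0.32+0.59j], [0.02-0.16j, (0.28-0.61j), -0.77-0.01j]]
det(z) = -0.00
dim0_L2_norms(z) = [0.44, 1.68, 1.66]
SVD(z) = [[-0.65, -0.55, 0.53], [-0.09, -0.63, -0.77], [0.76, -0.55, 0.36]] @ diag([1.8460319860856582, 1.5332204935597453, 0.0009080071869890055]) @ [[0.16, 0.76, -0.63], [0.21, 0.60, 0.77], [-0.96, 0.26, 0.06]]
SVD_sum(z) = [[-0.19, -0.91, 0.75],  [-0.03, -0.13, 0.11],  [0.23, 1.06, -0.88]] + [[-0.18, -0.50, -0.65],  [-0.2, -0.58, -0.75],  [-0.18, -0.5, -0.65]] + [[-0.0, 0.0, 0.00],[0.0, -0.0, -0.0],[-0.0, 0.0, 0.0]]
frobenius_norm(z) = 2.40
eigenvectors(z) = [[-0.96+0.00j, (0.65+0j), 0.65-0.00j], [(0.26+0j), 0.43-0.27j, (0.43+0.27j)], [(0.06+0j), -0.04-0.57j, -0.04+0.57j]]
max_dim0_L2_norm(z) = 1.68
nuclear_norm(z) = 3.38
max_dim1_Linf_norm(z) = 1.53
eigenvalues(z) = [(-0+0j), (-1.3+0.49j), (-1.3-0.49j)]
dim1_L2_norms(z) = [1.46, 0.98, 1.63]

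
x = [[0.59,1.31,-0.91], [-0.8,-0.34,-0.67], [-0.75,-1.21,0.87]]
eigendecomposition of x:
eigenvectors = [[(0.5+0.28j), 0.50-0.28j, -0.68+0.00j], [(-0.69+0j), -0.69-0.00j, (0.03+0j)], [(-0.45+0.04j), -0.45-0.04j, (0.73+0j)]]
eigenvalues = [(-0.2+0.37j), (-0.2-0.37j), (1.52+0j)]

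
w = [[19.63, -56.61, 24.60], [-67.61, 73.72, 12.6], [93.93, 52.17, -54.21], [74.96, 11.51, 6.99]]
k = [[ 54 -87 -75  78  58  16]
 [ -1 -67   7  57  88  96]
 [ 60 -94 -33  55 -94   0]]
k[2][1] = -94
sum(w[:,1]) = 80.79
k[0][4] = 58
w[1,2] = 12.6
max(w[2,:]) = 93.93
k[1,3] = 57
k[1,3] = 57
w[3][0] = 74.96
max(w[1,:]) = 73.72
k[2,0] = 60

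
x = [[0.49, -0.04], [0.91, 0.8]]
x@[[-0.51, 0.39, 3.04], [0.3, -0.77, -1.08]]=[[-0.26, 0.22, 1.53], [-0.22, -0.26, 1.90]]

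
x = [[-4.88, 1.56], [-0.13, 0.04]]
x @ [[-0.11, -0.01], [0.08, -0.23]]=[[0.66, -0.31], [0.02, -0.01]]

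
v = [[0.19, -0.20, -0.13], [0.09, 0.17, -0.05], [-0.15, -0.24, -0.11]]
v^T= [[0.19,0.09,-0.15],[-0.20,0.17,-0.24],[-0.13,-0.05,-0.11]]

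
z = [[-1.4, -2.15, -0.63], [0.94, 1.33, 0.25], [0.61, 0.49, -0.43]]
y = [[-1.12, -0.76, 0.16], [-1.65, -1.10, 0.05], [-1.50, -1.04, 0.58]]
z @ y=[[6.06, 4.08, -0.7], [-3.62, -2.44, 0.36], [-0.85, -0.56, -0.13]]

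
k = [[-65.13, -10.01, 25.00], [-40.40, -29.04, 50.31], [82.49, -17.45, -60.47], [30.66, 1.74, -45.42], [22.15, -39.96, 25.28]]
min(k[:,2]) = -60.47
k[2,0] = 82.49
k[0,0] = -65.13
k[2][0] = 82.49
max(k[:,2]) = 50.31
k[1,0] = -40.4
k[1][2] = 50.31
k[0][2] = 25.0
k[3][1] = 1.74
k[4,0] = 22.15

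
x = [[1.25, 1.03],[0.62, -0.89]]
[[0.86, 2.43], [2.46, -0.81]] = x @ [[1.88, 0.76], [-1.45, 1.44]]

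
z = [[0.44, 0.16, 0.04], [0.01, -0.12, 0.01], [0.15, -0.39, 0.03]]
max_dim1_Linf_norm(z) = 0.44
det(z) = 0.00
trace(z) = 0.35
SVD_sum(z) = [[0.44,0.15,0.04], [-0.03,-0.01,-0.0], [0.02,0.01,0.0]] + [[-0.00, 0.01, -0.00], [0.04, -0.11, 0.01], [0.13, -0.4, 0.03]] + [[-0.0,0.00,0.00], [-0.0,0.0,0.00], [0.00,-0.0,-0.00]]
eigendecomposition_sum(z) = [[0.44, 0.09, 0.04], [0.01, 0.0, 0.0], [0.15, 0.03, 0.01]] + [[-0.0, -0.02, 0.0], [0.00, 0.01, -0.00], [0.01, 0.16, -0.04]] + [[0.0, 0.09, -0.01], [-0.00, -0.14, 0.01], [-0.0, -0.58, 0.05]]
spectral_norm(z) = 0.47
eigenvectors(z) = [[0.95, 0.12, 0.14], [0.02, -0.09, -0.23], [0.31, -0.99, -0.96]]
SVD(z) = [[-1.0,0.02,-0.07], [0.06,-0.27,-0.96], [-0.04,-0.96,0.27]] @ diag([0.47101850901273706, 0.43476747899210755, 0.004336286229684153]) @ [[-0.94, -0.32, -0.09], [-0.32, 0.95, -0.07], [0.10, -0.04, -0.99]]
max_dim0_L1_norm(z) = 0.67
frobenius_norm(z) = 0.64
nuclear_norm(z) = 0.91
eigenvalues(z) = [0.46, -0.02, -0.08]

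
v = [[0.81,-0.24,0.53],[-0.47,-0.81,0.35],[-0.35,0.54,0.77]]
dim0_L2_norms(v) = [1.0, 1.0, 1.0]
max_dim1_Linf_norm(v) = 0.81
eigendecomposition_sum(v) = [[0.42+0.22j, -0.03-0.15j, (0.24-0.41j)], [(-0.14+0.07j), (0.04+0.02j), (0.06+0.14j)], [-0.20+0.43j, (0.15-0.03j), (0.42+0.22j)]] + [[(0.42-0.22j),(-0.03+0.15j),(0.24+0.41j)], [(-0.14-0.07j),(0.04-0.02j),0.06-0.14j], [-0.20-0.43j,0.15+0.03j,(0.42-0.22j)]] + [[(-0.04+0j),(-0.19-0j),(0.05+0j)], [-0.19+0.00j,-0.90-0.00j,0.23+0.00j], [0.05-0.00j,(0.24+0j),-0.06-0.00j]]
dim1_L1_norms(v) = [1.58, 1.63, 1.66]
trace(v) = 0.77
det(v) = -1.00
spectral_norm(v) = 1.00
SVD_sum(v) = [[0.12, -0.23, -0.13], [0.12, -0.23, -0.13], [-0.38, 0.73, 0.41]] + [[0.27, 0.20, -0.09], [-0.72, -0.52, 0.25], [-0.14, -0.1, 0.05]] + [[0.41, -0.21, 0.76], [0.13, -0.06, 0.23], [0.17, -0.09, 0.31]]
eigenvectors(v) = [[0.69+0.00j, (0.69-0j), -0.20+0.00j], [(-0.13+0.18j), -0.13-0.18j, (-0.95+0j)], [(0.04+0.69j), (0.04-0.69j), 0.25+0.00j]]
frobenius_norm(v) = 1.73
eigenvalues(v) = [(0.89+0.46j), (0.89-0.46j), (-1+0j)]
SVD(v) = [[-0.29, 0.35, 0.89], [-0.28, -0.92, 0.27], [0.91, -0.17, 0.37]] @ diag([1.0048063500632698, 0.9995810197506165, 0.9961435558326152]) @ [[-0.42, 0.79, 0.45], [0.78, 0.57, -0.27], [0.47, -0.24, 0.85]]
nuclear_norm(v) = 3.00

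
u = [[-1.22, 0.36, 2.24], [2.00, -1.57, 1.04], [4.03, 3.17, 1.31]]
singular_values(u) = [5.38, 2.66, 2.47]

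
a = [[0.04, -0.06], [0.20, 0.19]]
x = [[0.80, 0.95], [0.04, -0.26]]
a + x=[[0.84, 0.89], [0.24, -0.07]]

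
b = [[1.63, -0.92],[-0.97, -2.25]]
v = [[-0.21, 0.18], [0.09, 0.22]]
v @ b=[[-0.52, -0.21], [-0.07, -0.58]]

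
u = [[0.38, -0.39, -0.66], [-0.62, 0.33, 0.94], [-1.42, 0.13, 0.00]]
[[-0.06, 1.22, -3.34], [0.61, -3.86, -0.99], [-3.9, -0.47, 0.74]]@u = [[3.96,-0.01,1.19], [4.03,-1.64,-4.03], [-2.24,1.46,2.13]]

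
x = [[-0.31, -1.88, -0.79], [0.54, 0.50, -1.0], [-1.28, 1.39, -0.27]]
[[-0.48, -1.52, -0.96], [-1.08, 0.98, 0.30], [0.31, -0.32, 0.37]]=x@[[-0.44, 1.01, 0.20],[-0.02, 0.68, 0.46],[0.83, -0.09, 0.04]]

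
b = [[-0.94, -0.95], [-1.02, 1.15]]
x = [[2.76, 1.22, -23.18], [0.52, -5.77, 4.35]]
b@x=[[-3.09,4.33,17.66], [-2.22,-7.88,28.65]]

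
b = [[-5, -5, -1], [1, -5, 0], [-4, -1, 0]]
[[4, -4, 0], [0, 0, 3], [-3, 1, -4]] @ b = [[-24, 0, -4], [-12, -3, 0], [32, 14, 3]]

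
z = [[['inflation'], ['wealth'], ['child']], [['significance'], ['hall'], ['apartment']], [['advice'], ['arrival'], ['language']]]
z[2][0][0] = 'advice'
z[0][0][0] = 'inflation'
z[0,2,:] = ['child']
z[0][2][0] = 'child'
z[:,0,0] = ['inflation', 'significance', 'advice']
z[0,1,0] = 'wealth'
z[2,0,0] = 'advice'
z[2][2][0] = 'language'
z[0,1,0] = 'wealth'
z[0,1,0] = 'wealth'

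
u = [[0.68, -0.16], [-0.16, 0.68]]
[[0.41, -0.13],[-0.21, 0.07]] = u@[[0.56,  -0.18], [-0.18,  0.06]]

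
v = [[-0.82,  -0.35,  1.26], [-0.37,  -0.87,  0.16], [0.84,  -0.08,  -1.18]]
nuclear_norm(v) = 3.14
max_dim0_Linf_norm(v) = 1.26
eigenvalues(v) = [-2.09, 0.11, -0.9]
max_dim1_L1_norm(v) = 2.43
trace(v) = -2.87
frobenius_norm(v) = 2.33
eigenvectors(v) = [[0.71, 0.81, 0.18], [0.30, -0.22, 0.95], [-0.63, 0.54, 0.25]]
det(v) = 0.21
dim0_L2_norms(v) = [1.23, 0.94, 1.73]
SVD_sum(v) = [[-0.88, -0.29, 1.23], [-0.29, -0.09, 0.4], [0.8, 0.26, -1.13]] + [[-0.00, -0.05, -0.01],[-0.05, -0.78, -0.22],[-0.02, -0.33, -0.09]] + [[0.06, -0.02, 0.04], [-0.03, 0.01, -0.02], [0.06, -0.02, 0.04]]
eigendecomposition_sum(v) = [[-0.89, -0.17, 1.27], [-0.37, -0.07, 0.53], [0.79, 0.15, -1.13]] + [[0.07, -0.03, 0.06],[-0.02, 0.01, -0.02],[0.04, -0.02, 0.04]] + [[0.00, -0.15, -0.07],  [0.02, -0.80, -0.36],  [0.01, -0.21, -0.10]]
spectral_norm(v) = 2.15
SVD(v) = [[-0.72, -0.05, 0.69], [-0.23, -0.92, -0.31], [0.66, -0.39, 0.65]] @ diag([2.146727115633303, 0.886283091897177, 0.11119789576200266]) @ [[0.57, 0.19, -0.8], [0.07, 0.96, 0.27], [0.82, -0.21, 0.54]]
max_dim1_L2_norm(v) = 1.54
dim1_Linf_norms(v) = [1.26, 0.87, 1.18]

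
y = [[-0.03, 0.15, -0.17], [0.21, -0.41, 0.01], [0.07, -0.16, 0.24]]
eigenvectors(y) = [[0.23, -0.9, -0.62], [-0.94, -0.43, -0.19], [-0.24, -0.02, 0.76]]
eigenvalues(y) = [-0.46, 0.04, 0.22]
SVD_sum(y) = [[-0.08, 0.17, -0.07], [0.17, -0.37, 0.15], [0.1, -0.21, 0.08]] + [[0.03, -0.03, -0.11], [0.04, -0.04, -0.14], [-0.04, 0.04, 0.16]] + [[0.02, 0.01, 0.00], [0.00, 0.00, 0.0], [0.01, 0.01, 0.0]]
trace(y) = -0.20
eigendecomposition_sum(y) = [[-0.05, 0.11, -0.01], [0.2, -0.42, 0.05], [0.05, -0.11, 0.01]] + [[0.03,  0.00,  0.03], [0.02,  0.00,  0.01], [0.0,  0.00,  0.0]] + [[-0.02, 0.04, -0.19], [-0.00, 0.01, -0.06], [0.02, -0.05, 0.23]]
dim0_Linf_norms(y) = [0.21, 0.41, 0.24]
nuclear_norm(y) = 0.82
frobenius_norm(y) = 0.59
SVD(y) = [[-0.37, -0.46, 0.81], [0.81, -0.58, 0.04], [0.45, 0.67, 0.59]] @ diag([0.538358237812493, 0.24920352394016732, 0.027713019236986252]) @ [[0.40, -0.86, 0.33], [-0.25, 0.25, 0.94], [0.88, 0.45, 0.11]]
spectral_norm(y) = 0.54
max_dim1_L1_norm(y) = 0.63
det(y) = -0.00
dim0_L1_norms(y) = [0.31, 0.72, 0.42]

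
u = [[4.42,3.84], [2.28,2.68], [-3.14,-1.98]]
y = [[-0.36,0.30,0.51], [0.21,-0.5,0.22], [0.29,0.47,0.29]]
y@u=[[-2.51, -1.59],[-0.9, -0.97],[1.44, 1.80]]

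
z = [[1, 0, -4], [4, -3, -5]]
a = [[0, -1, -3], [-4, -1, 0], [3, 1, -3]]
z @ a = [[-12, -5, 9], [-3, -6, 3]]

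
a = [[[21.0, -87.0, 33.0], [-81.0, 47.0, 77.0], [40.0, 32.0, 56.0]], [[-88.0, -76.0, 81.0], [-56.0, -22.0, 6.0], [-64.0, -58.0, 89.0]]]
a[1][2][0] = -64.0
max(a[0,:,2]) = 77.0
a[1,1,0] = -56.0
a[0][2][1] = 32.0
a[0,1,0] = -81.0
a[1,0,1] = -76.0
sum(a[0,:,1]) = -8.0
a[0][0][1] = -87.0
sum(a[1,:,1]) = -156.0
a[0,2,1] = 32.0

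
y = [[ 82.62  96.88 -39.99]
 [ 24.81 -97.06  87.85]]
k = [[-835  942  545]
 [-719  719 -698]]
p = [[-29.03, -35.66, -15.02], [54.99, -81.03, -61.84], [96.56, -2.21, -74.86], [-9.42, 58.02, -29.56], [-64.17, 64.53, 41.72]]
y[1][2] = 87.85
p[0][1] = -35.66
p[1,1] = -81.03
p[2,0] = 96.56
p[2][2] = -74.86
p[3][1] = 58.02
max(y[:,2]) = 87.85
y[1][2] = 87.85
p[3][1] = 58.02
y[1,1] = -97.06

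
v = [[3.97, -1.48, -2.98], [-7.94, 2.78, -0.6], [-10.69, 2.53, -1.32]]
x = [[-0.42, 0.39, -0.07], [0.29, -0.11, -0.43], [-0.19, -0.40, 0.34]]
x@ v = [[-4.02, 1.53, 1.11], [6.62, -1.82, -0.23], [-1.21, 0.03, 0.36]]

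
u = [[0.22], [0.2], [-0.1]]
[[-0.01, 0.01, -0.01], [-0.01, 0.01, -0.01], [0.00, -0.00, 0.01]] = u@[[-0.04, 0.03, -0.06]]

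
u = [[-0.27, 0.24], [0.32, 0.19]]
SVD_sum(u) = [[-0.28, 0.01], [0.31, -0.02]] + [[0.01, 0.23], [0.01, 0.21]]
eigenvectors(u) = [[-0.88,-0.38], [0.48,-0.93]]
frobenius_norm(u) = 0.52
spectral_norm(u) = 0.42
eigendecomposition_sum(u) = [[-0.33, 0.13], [0.18, -0.07]] + [[0.06, 0.11], [0.14, 0.26]]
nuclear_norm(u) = 0.72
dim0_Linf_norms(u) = [0.32, 0.24]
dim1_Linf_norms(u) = [0.27, 0.32]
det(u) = -0.13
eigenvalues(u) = [-0.4, 0.32]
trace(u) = -0.08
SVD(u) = [[-0.67,0.74], [0.74,0.67]] @ diag([0.4189219611347925, 0.30578487614494504]) @ [[1.00,-0.05], [0.05,1.00]]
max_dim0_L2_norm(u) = 0.42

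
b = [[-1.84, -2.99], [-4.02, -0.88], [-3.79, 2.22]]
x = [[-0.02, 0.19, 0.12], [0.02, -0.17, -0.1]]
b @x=[[-0.02,0.16,0.08],[0.06,-0.61,-0.39],[0.12,-1.1,-0.68]]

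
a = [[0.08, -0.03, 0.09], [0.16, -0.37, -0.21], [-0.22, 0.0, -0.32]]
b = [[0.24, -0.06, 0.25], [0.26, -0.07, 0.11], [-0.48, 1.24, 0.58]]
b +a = [[0.32, -0.09, 0.34], [0.42, -0.44, -0.1], [-0.7, 1.24, 0.26]]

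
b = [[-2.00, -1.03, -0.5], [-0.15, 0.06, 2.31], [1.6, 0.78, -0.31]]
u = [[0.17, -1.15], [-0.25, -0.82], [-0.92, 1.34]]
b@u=[[0.38, 2.47], [-2.17, 3.22], [0.36, -2.9]]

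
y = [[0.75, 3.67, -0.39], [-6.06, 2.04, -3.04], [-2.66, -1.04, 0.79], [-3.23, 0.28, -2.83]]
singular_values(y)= [8.37, 4.25, 1.89]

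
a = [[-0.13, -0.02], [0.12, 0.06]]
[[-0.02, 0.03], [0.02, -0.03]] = a@ [[0.09, -0.27], [0.17, 0.03]]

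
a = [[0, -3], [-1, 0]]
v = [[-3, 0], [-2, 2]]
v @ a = [[0, 9], [-2, 6]]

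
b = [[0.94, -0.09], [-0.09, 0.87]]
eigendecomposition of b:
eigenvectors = [[0.83,0.56], [-0.56,0.83]]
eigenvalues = [1.0, 0.81]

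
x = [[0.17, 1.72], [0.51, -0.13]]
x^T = [[0.17,0.51], [1.72,-0.13]]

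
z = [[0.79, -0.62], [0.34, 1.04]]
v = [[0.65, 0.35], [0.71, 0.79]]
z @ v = [[0.07,  -0.21], [0.96,  0.94]]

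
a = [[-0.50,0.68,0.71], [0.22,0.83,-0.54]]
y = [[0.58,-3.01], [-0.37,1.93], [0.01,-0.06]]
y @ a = [[-0.95, -2.10, 2.04], [0.61, 1.35, -1.30], [-0.02, -0.04, 0.04]]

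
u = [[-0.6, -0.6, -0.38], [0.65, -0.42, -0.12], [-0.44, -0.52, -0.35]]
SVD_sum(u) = [[-0.62,-0.57,-0.39], [0.08,0.08,0.05], [-0.51,-0.47,-0.32]] + [[0.02, -0.02, -0.01], [0.57, -0.5, -0.17], [0.07, -0.06, -0.02]] + [[-0.00, -0.01, 0.01], [-0.0, -0.0, 0.0], [0.0, 0.01, -0.01]]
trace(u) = -1.37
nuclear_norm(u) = 2.01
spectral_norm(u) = 1.21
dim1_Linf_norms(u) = [0.6, 0.65, 0.52]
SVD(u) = [[-0.77, -0.04, -0.64], [0.10, -0.99, -0.06], [-0.63, -0.12, 0.77]] @ diag([1.2070816115446619, 0.7789023723562495, 0.021565653445904033]) @ [[0.67, 0.62, 0.41], [-0.73, 0.64, 0.22], [0.13, 0.45, -0.88]]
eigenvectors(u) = [[-0.11+0.00j, (0.63+0j), (0.63-0j)], [-0.45+0.00j, -0.25-0.54j, -0.25+0.54j], [(0.88+0j), 0.51-0.03j, (0.51+0.03j)]]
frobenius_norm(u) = 1.44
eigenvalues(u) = [(-0.03+0j), (-0.67+0.53j), (-0.67-0.53j)]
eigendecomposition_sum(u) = [[(-0+0j), -0.00+0.00j, 0j],[(-0.01+0j), -0.00+0.00j, (0.01+0j)],[(0.02-0j), -0j, -0.02-0.00j]] + [[(-0.3+0.25j), -0.30-0.38j, (-0.19-0.17j)], [0.33+0.16j, (-0.21+0.41j), -0.07+0.23j], [(-0.23+0.22j), -0.26-0.30j, (-0.16-0.13j)]] + [[(-0.3-0.25j), (-0.3+0.38j), -0.19+0.17j], [(0.33-0.16j), (-0.21-0.41j), (-0.07-0.23j)], [-0.23-0.22j, (-0.26+0.3j), (-0.16+0.13j)]]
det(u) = -0.02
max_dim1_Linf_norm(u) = 0.65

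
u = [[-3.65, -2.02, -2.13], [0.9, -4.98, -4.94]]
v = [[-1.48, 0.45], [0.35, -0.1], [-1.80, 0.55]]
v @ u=[[5.81, 0.75, 0.93], [-1.37, -0.21, -0.25], [7.06, 0.9, 1.12]]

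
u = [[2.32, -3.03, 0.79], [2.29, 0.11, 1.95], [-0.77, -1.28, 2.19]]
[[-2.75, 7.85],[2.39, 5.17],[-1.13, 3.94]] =u@[[0.53, 1.13], [1.45, -1.36], [0.52, 1.4]]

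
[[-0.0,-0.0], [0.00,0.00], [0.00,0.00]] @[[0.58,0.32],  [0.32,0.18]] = [[0.00, 0.00], [0.00, 0.0], [0.0, 0.0]]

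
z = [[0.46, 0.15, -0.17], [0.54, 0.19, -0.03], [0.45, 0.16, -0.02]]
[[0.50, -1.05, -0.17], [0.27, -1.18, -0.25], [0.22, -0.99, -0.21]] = z @ [[0.14, -1.72, -0.98], [0.72, -1.29, 1.40], [-1.94, 0.36, -0.4]]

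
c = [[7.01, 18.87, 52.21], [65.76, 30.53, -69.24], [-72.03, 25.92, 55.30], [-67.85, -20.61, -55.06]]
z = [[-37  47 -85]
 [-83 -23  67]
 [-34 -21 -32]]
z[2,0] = -34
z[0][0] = -37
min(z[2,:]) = -34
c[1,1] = 30.53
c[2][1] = 25.92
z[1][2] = 67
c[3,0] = -67.85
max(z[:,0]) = -34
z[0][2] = -85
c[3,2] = -55.06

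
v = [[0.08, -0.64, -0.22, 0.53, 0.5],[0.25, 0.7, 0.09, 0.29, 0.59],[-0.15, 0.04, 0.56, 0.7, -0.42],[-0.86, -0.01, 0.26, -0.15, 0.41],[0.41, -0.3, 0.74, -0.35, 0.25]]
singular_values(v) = [1.01, 1.0, 1.0, 0.99, 0.99]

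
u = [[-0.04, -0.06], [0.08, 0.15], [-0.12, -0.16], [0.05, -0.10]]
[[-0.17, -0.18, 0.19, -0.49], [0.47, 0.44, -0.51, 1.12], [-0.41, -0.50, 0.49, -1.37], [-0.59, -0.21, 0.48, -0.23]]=u@[[-2.67, 0.85, 1.37, 5.03], [4.58, 2.51, -4.11, 4.78]]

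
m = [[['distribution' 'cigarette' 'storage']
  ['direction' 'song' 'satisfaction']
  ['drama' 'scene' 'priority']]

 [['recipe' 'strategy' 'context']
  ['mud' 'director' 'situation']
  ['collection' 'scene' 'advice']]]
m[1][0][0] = 'recipe'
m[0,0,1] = 'cigarette'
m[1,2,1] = 'scene'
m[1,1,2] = 'situation'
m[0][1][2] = 'satisfaction'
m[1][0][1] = 'strategy'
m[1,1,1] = 'director'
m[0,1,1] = 'song'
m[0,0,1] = 'cigarette'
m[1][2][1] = 'scene'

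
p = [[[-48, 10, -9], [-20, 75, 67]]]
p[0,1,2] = 67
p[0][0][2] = -9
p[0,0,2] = -9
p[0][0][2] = -9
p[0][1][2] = 67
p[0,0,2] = -9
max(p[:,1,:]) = 75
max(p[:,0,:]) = 10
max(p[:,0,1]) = 10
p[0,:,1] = [10, 75]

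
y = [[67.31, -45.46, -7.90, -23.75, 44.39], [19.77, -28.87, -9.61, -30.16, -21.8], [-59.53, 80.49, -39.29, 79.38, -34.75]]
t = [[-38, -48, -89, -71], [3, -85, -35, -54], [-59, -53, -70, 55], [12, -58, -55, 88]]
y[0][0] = 67.31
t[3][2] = -55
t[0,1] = -48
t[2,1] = -53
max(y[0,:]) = 67.31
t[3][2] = -55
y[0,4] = 44.39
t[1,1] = -85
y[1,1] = -28.87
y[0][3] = -23.75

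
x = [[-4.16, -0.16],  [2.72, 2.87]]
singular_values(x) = [5.32, 2.16]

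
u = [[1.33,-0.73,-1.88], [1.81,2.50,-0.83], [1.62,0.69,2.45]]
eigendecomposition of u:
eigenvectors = [[(-0.05-0.59j), (-0.05+0.59j), 0.33+0.00j], [-0.62+0.00j, (-0.62-0j), -0.91+0.00j], [-0.40+0.31j, (-0.4-0.31j), (0.23+0j)]]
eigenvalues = [(2.12+2.12j), (2.12-2.12j), (2.05+0j)]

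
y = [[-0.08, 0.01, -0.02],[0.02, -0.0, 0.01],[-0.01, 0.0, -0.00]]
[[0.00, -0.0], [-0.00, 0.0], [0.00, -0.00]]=y @ [[-0.01, 0.05],[0.01, -0.06],[0.0, -0.03]]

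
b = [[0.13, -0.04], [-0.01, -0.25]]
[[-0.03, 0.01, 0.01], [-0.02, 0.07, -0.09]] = b@[[-0.21, -0.04, 0.21], [0.1, -0.27, 0.35]]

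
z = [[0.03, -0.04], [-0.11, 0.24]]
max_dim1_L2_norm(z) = 0.26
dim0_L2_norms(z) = [0.11, 0.24]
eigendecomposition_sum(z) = [[0.01, 0.0], [0.0, 0.0]] + [[0.02, -0.04], [-0.11, 0.24]]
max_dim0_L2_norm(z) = 0.24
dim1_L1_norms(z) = [0.07, 0.35]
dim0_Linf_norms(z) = [0.11, 0.24]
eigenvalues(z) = [0.01, 0.26]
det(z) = 0.00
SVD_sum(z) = [[0.02, -0.04], [-0.11, 0.24]] + [[0.01,0.0], [0.0,0.0]]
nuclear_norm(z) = 0.28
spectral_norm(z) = 0.27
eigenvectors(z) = [[-0.9, 0.17], [-0.43, -0.99]]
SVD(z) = [[-0.18, 0.98], [0.98, 0.18]] @ diag([0.26849813581545295, 0.010428377804174114]) @ [[-0.42, 0.91], [0.91, 0.42]]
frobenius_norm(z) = 0.27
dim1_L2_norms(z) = [0.05, 0.26]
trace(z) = 0.27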